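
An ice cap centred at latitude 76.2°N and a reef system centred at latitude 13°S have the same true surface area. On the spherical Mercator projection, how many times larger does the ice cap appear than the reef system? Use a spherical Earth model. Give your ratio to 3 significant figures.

Mercator areal scale is sec²φ.
At 76.2°: sec²(76.2°) = 1/0.2385² = 17.58.
At 13°: sec²(13°) = 1/0.9744² = 1.053.
Ratio = 17.58/1.053 = cos²(13°)/cos²(76.2°) ≈ 16.7.

16.7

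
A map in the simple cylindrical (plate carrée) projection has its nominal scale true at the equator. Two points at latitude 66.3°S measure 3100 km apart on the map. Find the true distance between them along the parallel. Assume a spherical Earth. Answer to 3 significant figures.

Plate carrée maps x = Rλ, y = Rφ. The meridian scale is h = 1 and the parallel scale is k = 1/cos φ = sec φ.
Along the parallel at 66.3°, map distances are exaggerated by k = sec 66.3° = 2.488.
True distance = 3100 / 2.488 = 3100 × cos 66.3° ≈ 1250 km.

1250 km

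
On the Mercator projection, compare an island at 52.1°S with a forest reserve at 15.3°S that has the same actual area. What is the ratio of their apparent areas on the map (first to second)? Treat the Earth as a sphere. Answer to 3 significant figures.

Mercator is conformal with k = sec φ, so areal scale = k² = sec²φ.
At 52.1°: sec²(52.1°) = 1/0.6143² = 2.650.
At 15.3°: sec²(15.3°) = 1/0.9646² = 1.075.
Ratio = 2.650/1.075 = cos²(15.3°)/cos²(52.1°) ≈ 2.47.

2.47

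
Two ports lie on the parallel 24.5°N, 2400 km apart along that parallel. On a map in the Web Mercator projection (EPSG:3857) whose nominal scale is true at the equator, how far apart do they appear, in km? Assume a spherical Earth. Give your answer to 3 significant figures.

2640 km

Mercator is conformal, so the point scale is isotropic: h = k = sec φ = 1/cos φ.
Along the parallel, k = sec 24.5° = 1/0.9100 = 1.099.
Map distance = 2400 × 1.099 ≈ 2640 km.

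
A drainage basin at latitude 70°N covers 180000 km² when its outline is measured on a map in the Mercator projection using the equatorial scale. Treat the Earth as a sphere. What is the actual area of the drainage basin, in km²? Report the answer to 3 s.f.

21100 km²

The Mercator projection is conformal; its linear scale factor is the same in every direction and equals sec φ = 1/cos φ.
Areal scale = k² = sec²φ = 1/cos²(70°) = 1/0.3420² = 8.549.
True area = apparent / (areal scale) = 180000 / 8.549 ≈ 21100 km².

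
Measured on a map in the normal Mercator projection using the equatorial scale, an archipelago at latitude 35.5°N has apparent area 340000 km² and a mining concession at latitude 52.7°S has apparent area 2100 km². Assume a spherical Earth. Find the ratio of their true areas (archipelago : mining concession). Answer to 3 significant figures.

Mercator's areal exaggeration is sec²φ; hence true area = (apparent area) · cos²φ.
True area of archipelago: 340000 × cos²(35.5°) = 340000 × 0.6628 = 225300 km².
True area of mining concession: 2100 × cos²(52.7°) = 2100 × 0.3672 = 771.2 km².
Ratio = 225300 / 771.2 ≈ 292.

292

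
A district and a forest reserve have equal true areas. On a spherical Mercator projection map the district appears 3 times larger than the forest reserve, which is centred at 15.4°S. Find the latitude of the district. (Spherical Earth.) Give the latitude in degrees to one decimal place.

56.2°

For equal true areas on Mercator, apparent areas scale as sec²φ, so the ratio is cos²φ₂ / cos²φ₁.
cos²φ₂ / cos²φ₁ = 3  ⇒  cos φ₁ = cos 15.4° / √3 = 0.9641/1.732 = 0.5566.
φ₁ = arccos(0.5566) ≈ 56.2°.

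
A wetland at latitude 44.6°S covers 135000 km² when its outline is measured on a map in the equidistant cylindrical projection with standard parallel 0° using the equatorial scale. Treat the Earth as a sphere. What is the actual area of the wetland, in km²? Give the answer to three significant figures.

Plate carrée maps x = Rλ, y = Rφ. The meridian scale is h = 1 and the parallel scale is k = 1/cos φ = sec φ.
Areal scale = h·k = 1 × sec φ; at 44.6°, h = 1.000, k = 1.404, so h·k = 1.404.
True area = apparent / (areal scale) = 135000 / 1.404 ≈ 96100 km².

96100 km²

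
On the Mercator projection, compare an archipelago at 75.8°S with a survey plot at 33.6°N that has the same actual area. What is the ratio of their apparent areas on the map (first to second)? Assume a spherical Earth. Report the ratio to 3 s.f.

11.5

Mercator areal scale is sec²φ.
At 75.8°: sec²(75.8°) = 1/0.2453² = 16.62.
At 33.6°: sec²(33.6°) = 1/0.8329² = 1.441.
Ratio = 16.62/1.441 = cos²(33.6°)/cos²(75.8°) ≈ 11.5.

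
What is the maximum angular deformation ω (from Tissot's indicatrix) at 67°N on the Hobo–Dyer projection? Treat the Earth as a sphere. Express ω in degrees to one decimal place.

75.1°

Hobo–Dyer is a cylindrical equal-area projection with standard parallels at ±37.5°. A cylindrical equal-area projection with standard parallel φ₀ has meridian scale h = cos φ / cos φ₀ and parallel scale k = cos φ₀ / cos φ (so areas are preserved, h·k = 1).
At 67°: h = 0.4925, k = 2.030; principal scales a = 2.030, b = 0.4925.
sin(ω/2) = (a − b)/(a + b) = 1.538/2.523 = 0.6096, so ω = 2 arcsin(0.6096) ≈ 75.1°.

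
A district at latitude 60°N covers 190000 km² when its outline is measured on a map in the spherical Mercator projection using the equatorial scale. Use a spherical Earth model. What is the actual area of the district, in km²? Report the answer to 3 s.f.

The Mercator projection is conformal; its linear scale factor is the same in every direction and equals sec φ = 1/cos φ.
Areal scale = k² = sec²φ = 1/cos²(60°) = 1/0.5000² = 4.000.
True area = apparent / (areal scale) = 190000 / 4.000 ≈ 47500 km².

47500 km²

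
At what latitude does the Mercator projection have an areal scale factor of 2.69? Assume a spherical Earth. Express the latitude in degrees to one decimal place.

52.4°

Mercator areal scale is sec²φ.
sec²φ = 2.69  ⇒  cos²φ = 0.3717  ⇒  cos φ = 0.6097.
φ = arccos(0.6097) ≈ 52.4°.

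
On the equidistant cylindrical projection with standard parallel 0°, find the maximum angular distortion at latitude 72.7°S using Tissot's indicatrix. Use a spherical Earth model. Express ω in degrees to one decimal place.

65.6°

Plate carrée maps x = Rλ, y = Rφ. The meridian scale is h = 1 and the parallel scale is k = 1/cos φ = sec φ.
At 72.7°: h = 1.000, k = 3.363; principal scales a = 3.363, b = 1.000.
sin(ω/2) = (a − b)/(a + b) = 2.363/4.363 = 0.5416, so ω = 2 arcsin(0.5416) ≈ 65.6°.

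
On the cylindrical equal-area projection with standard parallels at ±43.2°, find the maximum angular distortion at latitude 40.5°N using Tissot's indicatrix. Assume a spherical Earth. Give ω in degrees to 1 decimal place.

Cylindrical equal-area (φ₀ = 43.2°): h = cos φ / cos 43.2° along meridians, k = cos 43.2° / cos φ along parallels; h·k = 1.
At 40.5°: h = 1.043, k = 0.9587; principal scales a = 1.043, b = 0.9587.
sin(ω/2) = (a − b)/(a + b) = 0.08447/2.002 = 0.04220, so ω = 2 arcsin(0.04220) ≈ 4.8°.

4.8°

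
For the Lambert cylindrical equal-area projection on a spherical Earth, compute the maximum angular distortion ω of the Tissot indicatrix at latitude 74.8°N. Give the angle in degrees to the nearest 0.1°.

The Lambert cylindrical equal-area projection is the cylindrical equal-area projection with its standard parallel at the equator (φ₀ = 0). For cylindrical equal-area with standard parallel φ₀, h = cos φ / cos φ₀ and k = cos φ₀ / cos φ, so h·k = 1.
At 74.8°: h = 0.2622, k = 3.814; principal scales a = 3.814, b = 0.2622.
sin(ω/2) = (a − b)/(a + b) = 3.552/4.076 = 0.8714, so ω = 2 arcsin(0.8714) ≈ 121.2°.

121.2°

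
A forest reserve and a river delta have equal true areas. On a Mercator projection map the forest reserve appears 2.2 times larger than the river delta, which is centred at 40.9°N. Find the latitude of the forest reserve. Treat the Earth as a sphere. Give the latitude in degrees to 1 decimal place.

59.4°

On Mercator, (apparent₁)/(apparent₂) = sec²φ₁ / sec²φ₂ when true areas are equal.
cos²φ₂ / cos²φ₁ = 2.2  ⇒  cos φ₁ = cos 40.9° / √2.2 = 0.7559/1.483 = 0.5096.
φ₁ = arccos(0.5096) ≈ 59.4°.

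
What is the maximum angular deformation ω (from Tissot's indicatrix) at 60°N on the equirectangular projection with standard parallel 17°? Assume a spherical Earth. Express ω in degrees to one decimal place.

The equidistant cylindrical projection with φ₀ = 17° has h = 1 (meridians true) and k = cos φ₀ / cos φ along parallels.
At 60°: h = 1.000, k = 1.913; principal scales a = 1.913, b = 1.000.
sin(ω/2) = (a − b)/(a + b) = 0.9126/2.913 = 0.3133, so ω = 2 arcsin(0.3133) ≈ 36.5°.

36.5°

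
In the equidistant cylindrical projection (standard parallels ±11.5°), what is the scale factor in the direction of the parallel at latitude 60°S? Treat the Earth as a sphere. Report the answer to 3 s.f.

1.96

With standard parallel φ₀ = 11.5°, the equirectangular projection gives x = Rλ cos φ₀, y = Rφ, so h = 1 and k = cos 11.5° / cos φ.
k = cos 11.5° / cos 60° = 0.9799/0.5000 = 1.960.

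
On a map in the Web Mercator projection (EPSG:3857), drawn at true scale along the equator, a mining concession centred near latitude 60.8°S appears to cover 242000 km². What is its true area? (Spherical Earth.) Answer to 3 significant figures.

57600 km²

Mercator is conformal, so the point scale is isotropic: h = k = sec φ = 1/cos φ.
Areal scale = k² = sec²φ = 1/cos²(60.8°) = 1/0.4879² = 4.202.
True area = apparent / (areal scale) = 242000 / 4.202 ≈ 57600 km².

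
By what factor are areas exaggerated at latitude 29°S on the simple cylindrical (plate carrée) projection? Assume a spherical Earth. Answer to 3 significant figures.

1.14

Plate carrée maps x = Rλ, y = Rφ. The meridian scale is h = 1 and the parallel scale is k = 1/cos φ = sec φ.
Areal scale = h·k = 1 × sec φ; at 29°, h = 1.000, k = 1.143, so h·k = 1.143.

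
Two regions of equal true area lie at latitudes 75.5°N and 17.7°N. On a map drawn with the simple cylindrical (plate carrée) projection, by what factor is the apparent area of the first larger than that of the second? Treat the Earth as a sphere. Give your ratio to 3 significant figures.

Plate carrée maps x = Rλ, y = Rφ. The meridian scale is h = 1 and the parallel scale is k = 1/cos φ = sec φ.
Areal scale at 75.5°: h·k = 1.000 × 3.994 = 3.994.
Areal scale at 17.7°: h·k = 1.000 × 1.050 = 1.050.
Ratio = 3.994/1.050 ≈ 3.80.

3.80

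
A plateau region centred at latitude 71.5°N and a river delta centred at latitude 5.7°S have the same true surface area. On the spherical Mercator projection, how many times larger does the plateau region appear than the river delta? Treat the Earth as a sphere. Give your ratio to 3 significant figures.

9.83

On Mercator, area is exaggerated by sec²φ = 1/cos²φ.
At 71.5°: sec²(71.5°) = 1/0.3173² = 9.932.
At 5.7°: sec²(5.7°) = 1/0.9951² = 1.010.
Ratio = 9.932/1.010 = cos²(5.7°)/cos²(71.5°) ≈ 9.83.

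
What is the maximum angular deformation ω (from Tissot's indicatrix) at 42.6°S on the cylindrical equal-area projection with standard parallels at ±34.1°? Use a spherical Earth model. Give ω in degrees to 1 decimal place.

13.5°

A cylindrical equal-area projection with standard parallel φ₀ has meridian scale h = cos φ / cos φ₀ and parallel scale k = cos φ₀ / cos φ (so areas are preserved, h·k = 1).
At 42.6°: h = 0.8889, k = 1.125; principal scales a = 1.125, b = 0.8889.
sin(ω/2) = (a − b)/(a + b) = 0.2360/2.014 = 0.1172, so ω = 2 arcsin(0.1172) ≈ 13.5°.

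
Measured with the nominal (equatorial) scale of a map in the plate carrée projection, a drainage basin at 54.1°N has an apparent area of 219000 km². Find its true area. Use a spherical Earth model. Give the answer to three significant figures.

128000 km²

In the plate carrée (x = Rλ, y = Rφ), meridians are true-scale (h = 1) and parallels are stretched by k = sec φ.
Areal scale = h·k = 1 × sec φ; at 54.1°, h = 1.000, k = 1.705, so h·k = 1.705.
True area = apparent / (areal scale) = 219000 / 1.705 ≈ 128000 km².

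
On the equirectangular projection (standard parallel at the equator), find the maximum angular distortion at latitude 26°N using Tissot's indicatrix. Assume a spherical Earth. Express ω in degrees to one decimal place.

In the plate carrée (x = Rλ, y = Rφ), meridians are true-scale (h = 1) and parallels are stretched by k = sec φ.
At 26°: h = 1.000, k = 1.113; principal scales a = 1.113, b = 1.000.
sin(ω/2) = (a − b)/(a + b) = 0.1126/2.113 = 0.05330, so ω = 2 arcsin(0.05330) ≈ 6.1°.

6.1°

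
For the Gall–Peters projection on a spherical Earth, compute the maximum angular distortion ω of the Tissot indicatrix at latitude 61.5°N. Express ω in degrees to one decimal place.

44.0°

The Gall–Peters projection is cylindrical equal-area with φ₀ = 45°. A cylindrical equal-area projection with standard parallel φ₀ has meridian scale h = cos φ / cos φ₀ and parallel scale k = cos φ₀ / cos φ (so areas are preserved, h·k = 1).
At 61.5°: h = 0.6748, k = 1.482; principal scales a = 1.482, b = 0.6748.
sin(ω/2) = (a − b)/(a + b) = 0.8071/2.157 = 0.3742, so ω = 2 arcsin(0.3742) ≈ 44.0°.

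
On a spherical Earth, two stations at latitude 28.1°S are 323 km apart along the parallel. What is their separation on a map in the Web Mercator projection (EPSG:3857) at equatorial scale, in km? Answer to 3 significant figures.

For Mercator, h = k = sec φ (a conformal cylindrical projection has a single point scale, 1/cos φ).
Along the parallel, k = sec 28.1° = 1/0.8821 = 1.134.
Map distance = 323 × 1.134 ≈ 366 km.

366 km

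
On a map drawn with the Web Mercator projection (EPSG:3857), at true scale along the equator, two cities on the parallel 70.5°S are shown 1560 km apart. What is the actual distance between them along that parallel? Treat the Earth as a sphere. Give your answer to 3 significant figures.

521 km

Mercator is conformal, so the point scale is isotropic: h = k = sec φ = 1/cos φ.
Along the parallel at 70.5°, map distances are exaggerated by k = sec 70.5° = 2.996.
True distance = 1560 / 2.996 = 1560 × cos 70.5° ≈ 521 km.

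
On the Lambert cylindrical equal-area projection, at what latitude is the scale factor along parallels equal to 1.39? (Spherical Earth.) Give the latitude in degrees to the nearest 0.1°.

The Lambert cylindrical equal-area projection is the cylindrical equal-area projection with its standard parallel at the equator (φ₀ = 0). A cylindrical equal-area projection with standard parallel φ₀ has meridian scale h = cos φ / cos φ₀ and parallel scale k = cos φ₀ / cos φ (so areas are preserved, h·k = 1).
k = cos φ₀ / cos φ = 1.39  ⇒  cos φ = cos 0° / 1.39 = 0.7194.
φ = arccos(0.7194) ≈ 44.0°.

44.0°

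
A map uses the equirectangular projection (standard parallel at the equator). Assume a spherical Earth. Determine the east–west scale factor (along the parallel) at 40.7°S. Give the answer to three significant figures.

For the equirectangular projection with φ₀ = 0 (plate carrée), h = 1 along meridians and k = sec φ along parallels.
k = 1/cos 40.7° = 1/0.7581 = 1.319.

1.32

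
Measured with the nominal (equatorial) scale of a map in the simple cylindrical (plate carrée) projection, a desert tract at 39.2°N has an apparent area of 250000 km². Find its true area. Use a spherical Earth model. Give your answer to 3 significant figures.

194000 km²

Plate carrée maps x = Rλ, y = Rφ. The meridian scale is h = 1 and the parallel scale is k = 1/cos φ = sec φ.
Areal scale = h·k = 1 × sec φ; at 39.2°, h = 1.000, k = 1.290, so h·k = 1.290.
True area = apparent / (areal scale) = 250000 / 1.290 ≈ 194000 km².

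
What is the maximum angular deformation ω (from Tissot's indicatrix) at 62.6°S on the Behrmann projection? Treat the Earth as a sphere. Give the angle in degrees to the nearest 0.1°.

The Behrmann projection is cylindrical equal-area with φ₀ = 30°. Cylindrical equal-area (φ₀ = 30°): h = cos φ / cos 30° along meridians, k = cos 30° / cos φ along parallels; h·k = 1.
At 62.6°: h = 0.5314, k = 1.882; principal scales a = 1.882, b = 0.5314.
sin(ω/2) = (a − b)/(a + b) = 1.350/2.413 = 0.5596, so ω = 2 arcsin(0.5596) ≈ 68.1°.

68.1°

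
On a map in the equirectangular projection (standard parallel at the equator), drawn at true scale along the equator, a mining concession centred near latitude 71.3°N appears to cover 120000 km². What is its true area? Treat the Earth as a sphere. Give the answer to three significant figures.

38500 km²

Plate carrée maps x = Rλ, y = Rφ. The meridian scale is h = 1 and the parallel scale is k = 1/cos φ = sec φ.
Areal scale = h·k = 1 × sec φ; at 71.3°, h = 1.000, k = 3.119, so h·k = 3.119.
True area = apparent / (areal scale) = 120000 / 3.119 ≈ 38500 km².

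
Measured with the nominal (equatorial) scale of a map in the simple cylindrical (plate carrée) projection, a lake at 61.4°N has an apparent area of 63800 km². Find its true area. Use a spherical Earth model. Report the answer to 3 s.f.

In the plate carrée (x = Rλ, y = Rφ), meridians are true-scale (h = 1) and parallels are stretched by k = sec φ.
Areal scale = h·k = 1 × sec φ; at 61.4°, h = 1.000, k = 2.089, so h·k = 2.089.
True area = apparent / (areal scale) = 63800 / 2.089 ≈ 30500 km².

30500 km²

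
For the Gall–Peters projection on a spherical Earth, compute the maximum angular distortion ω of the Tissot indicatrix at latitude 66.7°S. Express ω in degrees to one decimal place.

The Gall–Peters projection is cylindrical equal-area with φ₀ = 45°. A cylindrical equal-area projection with standard parallel φ₀ has meridian scale h = cos φ / cos φ₀ and parallel scale k = cos φ₀ / cos φ (so areas are preserved, h·k = 1).
At 66.7°: h = 0.5594, k = 1.788; principal scales a = 1.788, b = 0.5594.
sin(ω/2) = (a − b)/(a + b) = 1.228/2.347 = 0.5233, so ω = 2 arcsin(0.5233) ≈ 63.1°.

63.1°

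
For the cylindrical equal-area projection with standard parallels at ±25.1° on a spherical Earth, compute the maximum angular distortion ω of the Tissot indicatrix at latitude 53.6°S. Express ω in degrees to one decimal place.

Cylindrical equal-area (φ₀ = 25.1°): h = cos φ / cos 25.1° along meridians, k = cos 25.1° / cos φ along parallels; h·k = 1.
At 53.6°: h = 0.6553, k = 1.526; principal scales a = 1.526, b = 0.6553.
sin(ω/2) = (a − b)/(a + b) = 0.8707/2.181 = 0.3992, so ω = 2 arcsin(0.3992) ≈ 47.1°.

47.1°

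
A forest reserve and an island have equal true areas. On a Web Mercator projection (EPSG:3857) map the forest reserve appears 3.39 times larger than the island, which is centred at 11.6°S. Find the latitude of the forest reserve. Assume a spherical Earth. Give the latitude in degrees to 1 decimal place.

57.9°

On Mercator, (apparent₁)/(apparent₂) = sec²φ₁ / sec²φ₂ when true areas are equal.
cos²φ₂ / cos²φ₁ = 3.39  ⇒  cos φ₁ = cos 11.6° / √3.39 = 0.9796/1.841 = 0.5320.
φ₁ = arccos(0.5320) ≈ 57.9°.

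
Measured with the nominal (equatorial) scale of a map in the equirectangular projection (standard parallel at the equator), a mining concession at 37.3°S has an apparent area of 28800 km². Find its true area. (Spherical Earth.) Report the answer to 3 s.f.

22900 km²

Plate carrée maps x = Rλ, y = Rφ. The meridian scale is h = 1 and the parallel scale is k = 1/cos φ = sec φ.
Areal scale = h·k = 1 × sec φ; at 37.3°, h = 1.000, k = 1.257, so h·k = 1.257.
True area = apparent / (areal scale) = 28800 / 1.257 ≈ 22900 km².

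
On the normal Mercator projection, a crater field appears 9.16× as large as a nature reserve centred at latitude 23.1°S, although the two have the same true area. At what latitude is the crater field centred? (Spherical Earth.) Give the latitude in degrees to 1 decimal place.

Mercator areal scale is sec²φ, so apparent-area ratio = sec²φ₁ / sec²φ₂ = cos²φ₂ / cos²φ₁.
cos²φ₂ / cos²φ₁ = 9.16  ⇒  cos φ₁ = cos 23.1° / √9.16 = 0.9198/3.027 = 0.3039.
φ₁ = arccos(0.3039) ≈ 72.3°.

72.3°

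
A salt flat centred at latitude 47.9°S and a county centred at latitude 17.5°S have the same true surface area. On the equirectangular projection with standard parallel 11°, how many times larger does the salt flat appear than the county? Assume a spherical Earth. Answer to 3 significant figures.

1.42

The equidistant cylindrical projection with φ₀ = 11° has h = 1 (meridians true) and k = cos φ₀ / cos φ along parallels.
Areal scale at 47.9°: h·k = 1.000 × 1.464 = 1.464.
Areal scale at 17.5°: h·k = 1.000 × 1.029 = 1.029.
Ratio = 1.464/1.029 ≈ 1.42.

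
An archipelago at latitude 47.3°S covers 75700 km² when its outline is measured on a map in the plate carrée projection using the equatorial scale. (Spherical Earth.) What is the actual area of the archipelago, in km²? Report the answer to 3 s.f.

51300 km²

For the equirectangular projection with φ₀ = 0 (plate carrée), h = 1 along meridians and k = sec φ along parallels.
Areal scale = h·k = 1 × sec φ; at 47.3°, h = 1.000, k = 1.475, so h·k = 1.475.
True area = apparent / (areal scale) = 75700 / 1.475 ≈ 51300 km².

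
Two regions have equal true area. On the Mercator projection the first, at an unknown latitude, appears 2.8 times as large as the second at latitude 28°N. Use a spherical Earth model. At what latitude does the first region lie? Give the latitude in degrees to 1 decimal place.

58.2°

For equal true areas on Mercator, apparent areas scale as sec²φ, so the ratio is cos²φ₂ / cos²φ₁.
cos²φ₂ / cos²φ₁ = 2.8  ⇒  cos φ₁ = cos 28° / √2.8 = 0.8829/1.673 = 0.5277.
φ₁ = arccos(0.5277) ≈ 58.2°.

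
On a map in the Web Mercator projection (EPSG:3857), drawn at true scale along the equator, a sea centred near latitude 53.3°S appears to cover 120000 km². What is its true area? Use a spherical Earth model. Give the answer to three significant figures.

The Mercator projection is conformal; its linear scale factor is the same in every direction and equals sec φ = 1/cos φ.
Areal scale = k² = sec²φ = 1/cos²(53.3°) = 1/0.5976² = 2.800.
True area = apparent / (areal scale) = 120000 / 2.800 ≈ 42900 km².

42900 km²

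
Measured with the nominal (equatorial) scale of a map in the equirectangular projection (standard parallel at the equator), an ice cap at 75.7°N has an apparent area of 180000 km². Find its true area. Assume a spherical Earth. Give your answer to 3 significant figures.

Plate carrée maps x = Rλ, y = Rφ. The meridian scale is h = 1 and the parallel scale is k = 1/cos φ = sec φ.
Areal scale = h·k = 1 × sec φ; at 75.7°, h = 1.000, k = 4.049, so h·k = 4.049.
True area = apparent / (areal scale) = 180000 / 4.049 ≈ 44500 km².

44500 km²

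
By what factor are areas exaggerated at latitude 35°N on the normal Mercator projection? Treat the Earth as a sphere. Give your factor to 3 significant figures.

For Mercator, h = k = sec φ (a conformal cylindrical projection has a single point scale, 1/cos φ).
Areal scale = k² = sec²φ = 1/cos²(35°) = 1/0.8192² = 1.490.

1.49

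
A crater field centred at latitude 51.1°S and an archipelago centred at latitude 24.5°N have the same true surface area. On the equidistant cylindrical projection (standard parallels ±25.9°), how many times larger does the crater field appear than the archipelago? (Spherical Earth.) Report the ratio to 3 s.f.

1.45

In the equirectangular projection with standard parallel φ₀ = 25.9° (x = Rλ cos φ₀, y = Rφ), meridians are true-scale (h = 1) and the parallel scale is k = cos φ₀ / cos φ.
Areal scale at 51.1°: h·k = 1.000 × 1.433 = 1.433.
Areal scale at 24.5°: h·k = 1.000 × 0.9886 = 0.9886.
Ratio = 1.433/0.9886 ≈ 1.45.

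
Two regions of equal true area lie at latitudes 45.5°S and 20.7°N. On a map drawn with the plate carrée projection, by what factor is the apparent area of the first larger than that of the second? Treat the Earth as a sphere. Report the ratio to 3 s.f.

In the plate carrée (x = Rλ, y = Rφ), meridians are true-scale (h = 1) and parallels are stretched by k = sec φ.
Areal scale at 45.5°: h·k = 1.000 × 1.427 = 1.427.
Areal scale at 20.7°: h·k = 1.000 × 1.069 = 1.069.
Ratio = 1.427/1.069 ≈ 1.33.

1.33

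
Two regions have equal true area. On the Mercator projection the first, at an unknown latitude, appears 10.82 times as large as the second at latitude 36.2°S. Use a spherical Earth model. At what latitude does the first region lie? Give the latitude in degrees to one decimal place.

75.8°

On Mercator, (apparent₁)/(apparent₂) = sec²φ₁ / sec²φ₂ when true areas are equal.
cos²φ₂ / cos²φ₁ = 10.82  ⇒  cos φ₁ = cos 36.2° / √10.82 = 0.8070/3.289 = 0.2453.
φ₁ = arccos(0.2453) ≈ 75.8°.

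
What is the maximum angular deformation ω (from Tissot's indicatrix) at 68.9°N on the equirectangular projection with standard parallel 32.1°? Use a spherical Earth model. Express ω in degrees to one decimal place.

47.6°

In the equirectangular projection with standard parallel φ₀ = 32.1° (x = Rλ cos φ₀, y = Rφ), meridians are true-scale (h = 1) and the parallel scale is k = cos φ₀ / cos φ.
At 68.9°: h = 1.000, k = 2.353; principal scales a = 2.353, b = 1.000.
sin(ω/2) = (a − b)/(a + b) = 1.353/3.353 = 0.4035, so ω = 2 arcsin(0.4035) ≈ 47.6°.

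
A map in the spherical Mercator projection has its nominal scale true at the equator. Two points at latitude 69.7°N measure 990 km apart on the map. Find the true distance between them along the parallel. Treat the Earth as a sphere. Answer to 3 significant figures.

For Mercator, h = k = sec φ (a conformal cylindrical projection has a single point scale, 1/cos φ).
Along the parallel at 69.7°, map distances are exaggerated by k = sec 69.7° = 2.882.
True distance = 990 / 2.882 = 990 × cos 69.7° ≈ 343 km.

343 km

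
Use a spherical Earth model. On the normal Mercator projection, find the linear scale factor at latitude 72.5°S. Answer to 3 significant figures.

The Mercator projection is conformal; its linear scale factor is the same in every direction and equals sec φ = 1/cos φ.
k = 1/cos 72.5° = 1/0.3007 = 3.326.

3.33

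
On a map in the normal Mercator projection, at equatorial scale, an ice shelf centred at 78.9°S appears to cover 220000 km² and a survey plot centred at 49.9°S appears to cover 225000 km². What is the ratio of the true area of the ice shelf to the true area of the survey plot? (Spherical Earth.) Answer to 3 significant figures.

Mercator's areal exaggeration is sec²φ; hence true area = (apparent area) · cos²φ.
True area of ice shelf: 220000 × cos²(78.9°) = 220000 × 0.03706 = 8154 km².
True area of survey plot: 225000 × cos²(49.9°) = 225000 × 0.4149 = 93350 km².
Ratio = 8154 / 93350 ≈ 0.0873.

0.0873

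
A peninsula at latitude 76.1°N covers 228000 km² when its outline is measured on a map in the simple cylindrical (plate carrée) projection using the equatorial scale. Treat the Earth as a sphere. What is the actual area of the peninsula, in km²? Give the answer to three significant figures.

For the equirectangular projection with φ₀ = 0 (plate carrée), h = 1 along meridians and k = sec φ along parallels.
Areal scale = h·k = 1 × sec φ; at 76.1°, h = 1.000, k = 4.163, so h·k = 4.163.
True area = apparent / (areal scale) = 228000 / 4.163 ≈ 54800 km².

54800 km²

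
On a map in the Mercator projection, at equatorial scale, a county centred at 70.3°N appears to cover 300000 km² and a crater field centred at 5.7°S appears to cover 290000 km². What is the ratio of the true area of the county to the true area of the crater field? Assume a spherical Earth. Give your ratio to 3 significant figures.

0.119

Mercator's areal exaggeration is sec²φ; hence true area = (apparent area) · cos²φ.
True area of county: 300000 × cos²(70.3°) = 300000 × 0.1136 = 34090 km².
True area of crater field: 290000 × cos²(5.7°) = 290000 × 0.9901 = 287100 km².
Ratio = 34090 / 287100 ≈ 0.119.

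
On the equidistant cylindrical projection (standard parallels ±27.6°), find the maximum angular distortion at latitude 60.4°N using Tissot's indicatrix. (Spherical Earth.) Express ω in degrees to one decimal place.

The equidistant cylindrical projection with φ₀ = 27.6° has h = 1 (meridians true) and k = cos φ₀ / cos φ along parallels.
At 60.4°: h = 1.000, k = 1.794; principal scales a = 1.794, b = 1.000.
sin(ω/2) = (a − b)/(a + b) = 0.7941/2.794 = 0.2842, so ω = 2 arcsin(0.2842) ≈ 33.0°.

33.0°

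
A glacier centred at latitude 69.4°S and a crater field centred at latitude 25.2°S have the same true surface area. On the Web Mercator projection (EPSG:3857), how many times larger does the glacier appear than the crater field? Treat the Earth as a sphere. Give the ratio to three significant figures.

On Mercator, area is exaggerated by sec²φ = 1/cos²φ.
At 69.4°: sec²(69.4°) = 1/0.3518² = 8.078.
At 25.2°: sec²(25.2°) = 1/0.9048² = 1.221.
Ratio = 8.078/1.221 = cos²(25.2°)/cos²(69.4°) ≈ 6.61.

6.61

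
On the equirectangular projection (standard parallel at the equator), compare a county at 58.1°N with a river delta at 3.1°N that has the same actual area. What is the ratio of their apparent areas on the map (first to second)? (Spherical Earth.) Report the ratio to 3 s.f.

1.89

Plate carrée maps x = Rλ, y = Rφ. The meridian scale is h = 1 and the parallel scale is k = 1/cos φ = sec φ.
Areal scale at 58.1°: h·k = 1.000 × 1.892 = 1.892.
Areal scale at 3.1°: h·k = 1.000 × 1.001 = 1.001.
Ratio = 1.892/1.001 ≈ 1.89.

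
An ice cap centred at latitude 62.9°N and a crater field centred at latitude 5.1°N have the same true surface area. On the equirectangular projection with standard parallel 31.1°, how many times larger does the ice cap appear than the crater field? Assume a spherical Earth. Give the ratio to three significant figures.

The equidistant cylindrical projection with φ₀ = 31.1° has h = 1 (meridians true) and k = cos φ₀ / cos φ along parallels.
Areal scale at 62.9°: h·k = 1.000 × 1.880 = 1.880.
Areal scale at 5.1°: h·k = 1.000 × 0.8597 = 0.8597.
Ratio = 1.880/0.8597 ≈ 2.19.

2.19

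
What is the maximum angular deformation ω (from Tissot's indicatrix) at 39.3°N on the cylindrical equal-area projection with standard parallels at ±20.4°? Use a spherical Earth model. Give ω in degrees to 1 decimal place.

For cylindrical equal-area with standard parallel φ₀, h = cos φ / cos φ₀ and k = cos φ₀ / cos φ, so h·k = 1.
At 39.3°: h = 0.8256, k = 1.211; principal scales a = 1.211, b = 0.8256.
sin(ω/2) = (a − b)/(a + b) = 0.3856/2.037 = 0.1893, so ω = 2 arcsin(0.1893) ≈ 21.8°.

21.8°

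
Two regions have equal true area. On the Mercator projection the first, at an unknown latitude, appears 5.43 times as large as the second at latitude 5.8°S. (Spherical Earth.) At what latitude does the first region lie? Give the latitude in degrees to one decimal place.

64.7°

Mercator areal scale is sec²φ, so apparent-area ratio = sec²φ₁ / sec²φ₂ = cos²φ₂ / cos²φ₁.
cos²φ₂ / cos²φ₁ = 5.43  ⇒  cos φ₁ = cos 5.8° / √5.43 = 0.9949/2.330 = 0.4269.
φ₁ = arccos(0.4269) ≈ 64.7°.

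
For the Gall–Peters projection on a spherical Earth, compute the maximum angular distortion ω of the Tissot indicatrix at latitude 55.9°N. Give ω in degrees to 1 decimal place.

26.4°

The Gall–Peters projection is cylindrical equal-area with φ₀ = 45°. Cylindrical equal-area (φ₀ = 45°): h = cos φ / cos 45° along meridians, k = cos 45° / cos φ along parallels; h·k = 1.
At 55.9°: h = 0.7929, k = 1.261; principal scales a = 1.261, b = 0.7929.
sin(ω/2) = (a − b)/(a + b) = 0.4684/2.054 = 0.2280, so ω = 2 arcsin(0.2280) ≈ 26.4°.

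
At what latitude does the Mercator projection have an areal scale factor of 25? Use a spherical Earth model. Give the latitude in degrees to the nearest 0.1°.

Mercator areal scale is sec²φ.
sec²φ = 25  ⇒  cos²φ = 0.04000  ⇒  cos φ = 0.2000.
φ = arccos(0.2000) ≈ 78.5°.

78.5°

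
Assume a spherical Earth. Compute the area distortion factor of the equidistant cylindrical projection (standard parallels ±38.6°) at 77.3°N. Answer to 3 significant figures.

3.55

In the equirectangular projection with standard parallel φ₀ = 38.6° (x = Rλ cos φ₀, y = Rφ), meridians are true-scale (h = 1) and the parallel scale is k = cos φ₀ / cos φ.
Areal scale = h·k = 1 × cos φ₀ / cos φ; at 77.3°, h = 1.000, k = 3.555, so h·k = 3.555.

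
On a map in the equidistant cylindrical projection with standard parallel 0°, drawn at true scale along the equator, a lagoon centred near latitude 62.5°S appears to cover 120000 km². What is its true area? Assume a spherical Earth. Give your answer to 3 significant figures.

For the equirectangular projection with φ₀ = 0 (plate carrée), h = 1 along meridians and k = sec φ along parallels.
Areal scale = h·k = 1 × sec φ; at 62.5°, h = 1.000, k = 2.166, so h·k = 2.166.
True area = apparent / (areal scale) = 120000 / 2.166 ≈ 55400 km².

55400 km²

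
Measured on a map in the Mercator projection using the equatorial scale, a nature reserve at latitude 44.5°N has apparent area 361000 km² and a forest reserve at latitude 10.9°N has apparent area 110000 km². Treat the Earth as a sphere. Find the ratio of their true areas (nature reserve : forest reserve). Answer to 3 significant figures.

1.73

Mercator's areal exaggeration is sec²φ; hence true area = (apparent area) · cos²φ.
True area of nature reserve: 361000 × cos²(44.5°) = 361000 × 0.5087 = 183700 km².
True area of forest reserve: 110000 × cos²(10.9°) = 110000 × 0.9642 = 106100 km².
Ratio = 183700 / 106100 ≈ 1.73.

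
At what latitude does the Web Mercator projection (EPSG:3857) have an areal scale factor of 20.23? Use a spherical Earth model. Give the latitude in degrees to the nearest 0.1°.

Mercator areal scale is sec²φ.
sec²φ = 20.23  ⇒  cos²φ = 0.04943  ⇒  cos φ = 0.2223.
φ = arccos(0.2223) ≈ 77.2°.

77.2°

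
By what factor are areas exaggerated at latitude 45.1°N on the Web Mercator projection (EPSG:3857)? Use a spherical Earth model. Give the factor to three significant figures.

2.01

For Mercator, h = k = sec φ (a conformal cylindrical projection has a single point scale, 1/cos φ).
Areal scale = k² = sec²φ = 1/cos²(45.1°) = 1/0.7059² = 2.007.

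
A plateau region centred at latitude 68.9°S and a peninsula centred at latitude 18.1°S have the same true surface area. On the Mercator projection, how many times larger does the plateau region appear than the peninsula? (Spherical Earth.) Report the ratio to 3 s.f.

6.97

On Mercator, area is exaggerated by sec²φ = 1/cos²φ.
At 68.9°: sec²(68.9°) = 1/0.3600² = 7.716.
At 18.1°: sec²(18.1°) = 1/0.9505² = 1.107.
Ratio = 7.716/1.107 = cos²(18.1°)/cos²(68.9°) ≈ 6.97.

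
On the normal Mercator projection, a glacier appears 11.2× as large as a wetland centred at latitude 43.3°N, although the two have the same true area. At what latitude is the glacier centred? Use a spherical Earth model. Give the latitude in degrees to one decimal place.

77.4°

On Mercator, (apparent₁)/(apparent₂) = sec²φ₁ / sec²φ₂ when true areas are equal.
cos²φ₂ / cos²φ₁ = 11.2  ⇒  cos φ₁ = cos 43.3° / √11.2 = 0.7278/3.347 = 0.2175.
φ₁ = arccos(0.2175) ≈ 77.4°.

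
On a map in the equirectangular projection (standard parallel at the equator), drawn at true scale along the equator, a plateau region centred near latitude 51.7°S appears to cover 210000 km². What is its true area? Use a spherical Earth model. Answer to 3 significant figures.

130000 km²

Plate carrée maps x = Rλ, y = Rφ. The meridian scale is h = 1 and the parallel scale is k = 1/cos φ = sec φ.
Areal scale = h·k = 1 × sec φ; at 51.7°, h = 1.000, k = 1.613, so h·k = 1.613.
True area = apparent / (areal scale) = 210000 / 1.613 ≈ 130000 km².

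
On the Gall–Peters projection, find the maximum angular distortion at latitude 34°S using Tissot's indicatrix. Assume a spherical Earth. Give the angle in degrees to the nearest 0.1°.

The Gall–Peters projection is cylindrical equal-area with φ₀ = 45°. Cylindrical equal-area (φ₀ = 45°): h = cos φ / cos 45° along meridians, k = cos 45° / cos φ along parallels; h·k = 1.
At 34°: h = 1.172, k = 0.8529; principal scales a = 1.172, b = 0.8529.
sin(ω/2) = (a − b)/(a + b) = 0.3195/2.025 = 0.1578, so ω = 2 arcsin(0.1578) ≈ 18.2°.

18.2°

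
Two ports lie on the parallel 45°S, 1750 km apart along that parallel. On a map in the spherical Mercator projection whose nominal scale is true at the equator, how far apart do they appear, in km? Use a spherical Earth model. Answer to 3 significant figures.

For Mercator, h = k = sec φ (a conformal cylindrical projection has a single point scale, 1/cos φ).
Along the parallel, k = sec 45° = 1/0.7071 = 1.414.
Map distance = 1750 × 1.414 ≈ 2470 km.

2470 km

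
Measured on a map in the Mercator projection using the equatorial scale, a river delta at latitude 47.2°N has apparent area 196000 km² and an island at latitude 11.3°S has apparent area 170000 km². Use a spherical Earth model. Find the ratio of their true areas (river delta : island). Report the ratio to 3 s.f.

Mercator's areal exaggeration is sec²φ; hence true area = (apparent area) · cos²φ.
True area of river delta: 196000 × cos²(47.2°) = 196000 × 0.4616 = 90480 km².
True area of island: 170000 × cos²(11.3°) = 170000 × 0.9616 = 163500 km².
Ratio = 90480 / 163500 ≈ 0.553.

0.553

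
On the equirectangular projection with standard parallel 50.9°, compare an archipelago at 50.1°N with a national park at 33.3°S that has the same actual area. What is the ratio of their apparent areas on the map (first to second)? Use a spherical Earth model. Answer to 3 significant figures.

In the equirectangular projection with standard parallel φ₀ = 50.9° (x = Rλ cos φ₀, y = Rφ), meridians are true-scale (h = 1) and the parallel scale is k = cos φ₀ / cos φ.
Areal scale at 50.1°: h·k = 1.000 × 0.9832 = 0.9832.
Areal scale at 33.3°: h·k = 1.000 × 0.7546 = 0.7546.
Ratio = 0.9832/0.7546 ≈ 1.30.

1.30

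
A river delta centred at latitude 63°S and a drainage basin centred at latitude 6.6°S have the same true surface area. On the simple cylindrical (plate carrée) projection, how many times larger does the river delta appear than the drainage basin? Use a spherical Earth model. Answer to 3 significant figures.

In the plate carrée (x = Rλ, y = Rφ), meridians are true-scale (h = 1) and parallels are stretched by k = sec φ.
Areal scale at 63°: h·k = 1.000 × 2.203 = 2.203.
Areal scale at 6.6°: h·k = 1.000 × 1.007 = 1.007.
Ratio = 2.203/1.007 ≈ 2.19.

2.19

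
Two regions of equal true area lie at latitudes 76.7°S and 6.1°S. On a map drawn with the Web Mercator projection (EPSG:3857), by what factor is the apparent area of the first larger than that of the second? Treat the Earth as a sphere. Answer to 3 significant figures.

Mercator areal scale is sec²φ.
At 76.7°: sec²(76.7°) = 1/0.2300² = 18.90.
At 6.1°: sec²(6.1°) = 1/0.9943² = 1.011.
Ratio = 18.90/1.011 = cos²(6.1°)/cos²(76.7°) ≈ 18.7.

18.7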